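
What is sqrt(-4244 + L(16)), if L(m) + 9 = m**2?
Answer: I*sqrt(3997) ≈ 63.222*I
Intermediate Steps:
L(m) = -9 + m**2
sqrt(-4244 + L(16)) = sqrt(-4244 + (-9 + 16**2)) = sqrt(-4244 + (-9 + 256)) = sqrt(-4244 + 247) = sqrt(-3997) = I*sqrt(3997)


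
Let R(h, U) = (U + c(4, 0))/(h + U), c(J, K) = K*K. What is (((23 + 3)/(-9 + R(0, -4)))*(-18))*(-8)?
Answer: -468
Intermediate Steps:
c(J, K) = K²
R(h, U) = U/(U + h) (R(h, U) = (U + 0²)/(h + U) = (U + 0)/(U + h) = U/(U + h))
(((23 + 3)/(-9 + R(0, -4)))*(-18))*(-8) = (((23 + 3)/(-9 - 4/(-4 + 0)))*(-18))*(-8) = ((26/(-9 - 4/(-4)))*(-18))*(-8) = ((26/(-9 - 4*(-¼)))*(-18))*(-8) = ((26/(-9 + 1))*(-18))*(-8) = ((26/(-8))*(-18))*(-8) = ((26*(-⅛))*(-18))*(-8) = -13/4*(-18)*(-8) = (117/2)*(-8) = -468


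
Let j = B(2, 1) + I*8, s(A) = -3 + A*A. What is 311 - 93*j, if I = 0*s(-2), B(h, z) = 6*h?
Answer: -805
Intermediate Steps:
s(A) = -3 + A²
I = 0 (I = 0*(-3 + (-2)²) = 0*(-3 + 4) = 0*1 = 0)
j = 12 (j = 6*2 + 0*8 = 12 + 0 = 12)
311 - 93*j = 311 - 93*12 = 311 - 1116 = -805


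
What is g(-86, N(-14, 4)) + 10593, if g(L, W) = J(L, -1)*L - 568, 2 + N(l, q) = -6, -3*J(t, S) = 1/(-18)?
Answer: 270632/27 ≈ 10023.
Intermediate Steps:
J(t, S) = 1/54 (J(t, S) = -⅓/(-18) = -⅓*(-1/18) = 1/54)
N(l, q) = -8 (N(l, q) = -2 - 6 = -8)
g(L, W) = -568 + L/54 (g(L, W) = L/54 - 568 = -568 + L/54)
g(-86, N(-14, 4)) + 10593 = (-568 + (1/54)*(-86)) + 10593 = (-568 - 43/27) + 10593 = -15379/27 + 10593 = 270632/27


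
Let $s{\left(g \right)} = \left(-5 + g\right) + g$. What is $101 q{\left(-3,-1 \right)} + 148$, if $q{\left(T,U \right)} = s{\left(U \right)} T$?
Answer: $2269$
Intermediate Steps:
$s{\left(g \right)} = -5 + 2 g$
$q{\left(T,U \right)} = T \left(-5 + 2 U\right)$ ($q{\left(T,U \right)} = \left(-5 + 2 U\right) T = T \left(-5 + 2 U\right)$)
$101 q{\left(-3,-1 \right)} + 148 = 101 \left(- 3 \left(-5 + 2 \left(-1\right)\right)\right) + 148 = 101 \left(- 3 \left(-5 - 2\right)\right) + 148 = 101 \left(\left(-3\right) \left(-7\right)\right) + 148 = 101 \cdot 21 + 148 = 2121 + 148 = 2269$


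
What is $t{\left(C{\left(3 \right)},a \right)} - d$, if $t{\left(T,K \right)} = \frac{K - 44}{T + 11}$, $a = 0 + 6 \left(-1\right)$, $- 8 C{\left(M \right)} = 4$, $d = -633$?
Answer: $\frac{13193}{21} \approx 628.24$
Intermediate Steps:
$C{\left(M \right)} = - \frac{1}{2}$ ($C{\left(M \right)} = \left(- \frac{1}{8}\right) 4 = - \frac{1}{2}$)
$a = -6$ ($a = 0 - 6 = -6$)
$t{\left(T,K \right)} = \frac{-44 + K}{11 + T}$
$t{\left(C{\left(3 \right)},a \right)} - d = \frac{-44 - 6}{11 - \frac{1}{2}} - -633 = \frac{1}{\frac{21}{2}} \left(-50\right) + 633 = \frac{2}{21} \left(-50\right) + 633 = - \frac{100}{21} + 633 = \frac{13193}{21}$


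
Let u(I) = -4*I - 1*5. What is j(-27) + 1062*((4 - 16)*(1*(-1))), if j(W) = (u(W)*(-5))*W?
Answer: 26649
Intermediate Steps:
u(I) = -5 - 4*I (u(I) = -4*I - 5 = -5 - 4*I)
j(W) = W*(25 + 20*W) (j(W) = ((-5 - 4*W)*(-5))*W = (25 + 20*W)*W = W*(25 + 20*W))
j(-27) + 1062*((4 - 16)*(1*(-1))) = 5*(-27)*(5 + 4*(-27)) + 1062*((4 - 16)*(1*(-1))) = 5*(-27)*(5 - 108) + 1062*(-12*(-1)) = 5*(-27)*(-103) + 1062*12 = 13905 + 12744 = 26649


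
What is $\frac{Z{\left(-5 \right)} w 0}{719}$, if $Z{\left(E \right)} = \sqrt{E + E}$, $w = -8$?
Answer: $0$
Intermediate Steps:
$Z{\left(E \right)} = \sqrt{2} \sqrt{E}$ ($Z{\left(E \right)} = \sqrt{2 E} = \sqrt{2} \sqrt{E}$)
$\frac{Z{\left(-5 \right)} w 0}{719} = \frac{\sqrt{2} \sqrt{-5} \left(-8\right) 0}{719} = \sqrt{2} i \sqrt{5} \left(-8\right) 0 \cdot \frac{1}{719} = i \sqrt{10} \left(-8\right) 0 \cdot \frac{1}{719} = - 8 i \sqrt{10} \cdot 0 \cdot \frac{1}{719} = 0 \cdot \frac{1}{719} = 0$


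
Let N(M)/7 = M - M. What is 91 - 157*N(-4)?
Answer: 91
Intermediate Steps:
N(M) = 0 (N(M) = 7*(M - M) = 7*0 = 0)
91 - 157*N(-4) = 91 - 157*0 = 91 + 0 = 91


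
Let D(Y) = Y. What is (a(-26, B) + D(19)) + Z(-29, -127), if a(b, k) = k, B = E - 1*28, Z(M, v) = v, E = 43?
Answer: -93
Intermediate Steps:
B = 15 (B = 43 - 1*28 = 43 - 28 = 15)
(a(-26, B) + D(19)) + Z(-29, -127) = (15 + 19) - 127 = 34 - 127 = -93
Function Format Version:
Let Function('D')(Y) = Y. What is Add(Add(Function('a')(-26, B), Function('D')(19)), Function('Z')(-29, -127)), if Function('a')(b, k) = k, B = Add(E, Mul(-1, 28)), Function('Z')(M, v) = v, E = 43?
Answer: -93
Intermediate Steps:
B = 15 (B = Add(43, Mul(-1, 28)) = Add(43, -28) = 15)
Add(Add(Function('a')(-26, B), Function('D')(19)), Function('Z')(-29, -127)) = Add(Add(15, 19), -127) = Add(34, -127) = -93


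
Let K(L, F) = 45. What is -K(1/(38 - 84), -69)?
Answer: -45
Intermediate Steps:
-K(1/(38 - 84), -69) = -1*45 = -45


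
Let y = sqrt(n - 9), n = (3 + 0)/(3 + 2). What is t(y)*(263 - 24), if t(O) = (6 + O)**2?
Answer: 32982/5 + 2868*I*sqrt(210)/5 ≈ 6596.4 + 8312.3*I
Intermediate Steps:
n = 3/5 ≈ 0.60000
y = I*sqrt(210)/5 (y = sqrt(3/5 - 9) = sqrt(-42/5) = I*sqrt(210)/5 ≈ 2.8983*I)
t(y)*(263 - 24) = (6 + I*sqrt(210)/5)**2*(263 - 24) = (6 + I*sqrt(210)/5)**2*239 = 239*(6 + I*sqrt(210)/5)**2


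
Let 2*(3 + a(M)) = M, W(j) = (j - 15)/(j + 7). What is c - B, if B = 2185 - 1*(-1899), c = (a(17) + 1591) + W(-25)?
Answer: -44735/18 ≈ -2485.3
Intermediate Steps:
W(j) = (-15 + j)/(7 + j)
a(M) = -3 + M/2
c = 28777/18 (c = ((-3 + (½)*17) + 1591) + (-15 - 25)/(7 - 25) = ((-3 + 17/2) + 1591) - 40/(-18) = (11/2 + 1591) - 1/18*(-40) = 3193/2 + 20/9 = 28777/18 ≈ 1598.7)
B = 4084 (B = 2185 + 1899 = 4084)
c - B = 28777/18 - 1*4084 = 28777/18 - 4084 = -44735/18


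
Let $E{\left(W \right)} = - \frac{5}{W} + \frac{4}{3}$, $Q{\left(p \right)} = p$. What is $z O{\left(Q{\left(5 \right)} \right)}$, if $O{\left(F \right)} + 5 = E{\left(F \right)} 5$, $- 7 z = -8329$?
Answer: $- \frac{83290}{21} \approx -3966.2$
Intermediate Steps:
$z = \frac{8329}{7}$ ($z = \left(- \frac{1}{7}\right) \left(-8329\right) = \frac{8329}{7} \approx 1189.9$)
$E{\left(W \right)} = \frac{4}{3} - \frac{5}{W}$ ($E{\left(W \right)} = - \frac{5}{W} + 4 \cdot \frac{1}{3} = - \frac{5}{W} + \frac{4}{3} = \frac{4}{3} - \frac{5}{W}$)
$O{\left(F \right)} = \frac{5}{3} - \frac{25}{F}$ ($O{\left(F \right)} = -5 + \left(\frac{4}{3} - \frac{5}{F}\right) 5 = -5 + \left(\frac{20}{3} - \frac{25}{F}\right) = \frac{5}{3} - \frac{25}{F}$)
$z O{\left(Q{\left(5 \right)} \right)} = \frac{8329 \left(\frac{5}{3} - \frac{25}{5}\right)}{7} = \frac{8329 \left(\frac{5}{3} - 5\right)}{7} = \frac{8329}{7} \left(- \frac{10}{3}\right) = - \frac{83290}{21}$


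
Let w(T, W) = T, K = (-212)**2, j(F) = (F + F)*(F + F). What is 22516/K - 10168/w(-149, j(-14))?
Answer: 115086369/1674164 ≈ 68.743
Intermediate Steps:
j(F) = 4*F**2 (j(F) = (2*F)*(2*F) = 4*F**2)
K = 44944
22516/K - 10168/w(-149, j(-14)) = 22516/44944 - 10168/(-149) = 22516*(1/44944) - 10168*(-1/149) = 5629/11236 + 10168/149 = 115086369/1674164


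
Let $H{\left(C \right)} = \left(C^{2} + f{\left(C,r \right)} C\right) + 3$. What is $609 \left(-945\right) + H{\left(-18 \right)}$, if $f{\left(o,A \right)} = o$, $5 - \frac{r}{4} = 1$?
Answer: $-574854$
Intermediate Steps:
$r = 16$ ($r = 20 - 4 = 16$)
$H{\left(C \right)} = 3 + 2 C^{2}$ ($H{\left(C \right)} = \left(C^{2} + C C\right) + 3 = \left(C^{2} + C^{2}\right) + 3 = 2 C^{2} + 3 = 3 + 2 C^{2}$)
$609 \left(-945\right) + H{\left(-18 \right)} = 609 \left(-945\right) + \left(3 + 2 \left(-18\right)^{2}\right) = -575505 + \left(3 + 2 \cdot 324\right) = -575505 + \left(3 + 648\right) = -575505 + 651 = -574854$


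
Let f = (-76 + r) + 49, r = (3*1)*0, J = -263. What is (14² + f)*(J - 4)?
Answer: -45123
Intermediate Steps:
r = 0 (r = 3*0 = 0)
f = -27 (f = (-76 + 0) + 49 = -76 + 49 = -27)
(14² + f)*(J - 4) = (14² - 27)*(-263 - 4) = (196 - 27)*(-267) = 169*(-267) = -45123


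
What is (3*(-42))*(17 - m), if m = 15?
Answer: -252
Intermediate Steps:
(3*(-42))*(17 - m) = (3*(-42))*(17 - 1*15) = -126*(17 - 15) = -126*2 = -252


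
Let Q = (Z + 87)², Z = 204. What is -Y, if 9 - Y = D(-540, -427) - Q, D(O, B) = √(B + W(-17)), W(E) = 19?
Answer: -84690 + 2*I*√102 ≈ -84690.0 + 20.199*I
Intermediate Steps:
D(O, B) = √(19 + B) (D(O, B) = √(B + 19) = √(19 + B))
Q = 84681 (Q = (204 + 87)² = 291² = 84681)
Y = 84690 - 2*I*√102 (Y = 9 - (√(19 - 427) - 1*84681) = 9 - (√(-408) - 84681) = 9 - (2*I*√102 - 84681) = 9 - (-84681 + 2*I*√102) = 9 + (84681 - 2*I*√102) = 84690 - 2*I*√102 ≈ 84690.0 - 20.199*I)
-Y = -(84690 - 2*I*√102) = -84690 + 2*I*√102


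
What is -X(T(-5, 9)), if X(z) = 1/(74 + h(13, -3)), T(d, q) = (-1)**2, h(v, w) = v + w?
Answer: -1/84 ≈ -0.011905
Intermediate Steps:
T(d, q) = 1
X(z) = 1/84 (X(z) = 1/(74 + (13 - 3)) = 1/(74 + 10) = 1/84)
-X(T(-5, 9)) = -1*1/84 = -1/84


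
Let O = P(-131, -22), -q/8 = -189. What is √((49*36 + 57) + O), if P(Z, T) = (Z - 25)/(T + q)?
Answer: 41*√601215/745 ≈ 42.672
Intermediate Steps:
q = 1512 (q = -8*(-189) = 1512)
P(Z, T) = (-25 + Z)/(1512 + T) (P(Z, T) = (Z - 25)/(T + 1512) = (-25 + Z)/(1512 + T))
O = -78/745 (O = (-25 - 131)/(1512 - 22) = -156/1490 = (1/1490)*(-156) = -78/745 ≈ -0.10470)
√((49*36 + 57) + O) = √((49*36 + 57) - 78/745) = √((1764 + 57) - 78/745) = √(1821 - 78/745) = √(1356567/745) = 41*√601215/745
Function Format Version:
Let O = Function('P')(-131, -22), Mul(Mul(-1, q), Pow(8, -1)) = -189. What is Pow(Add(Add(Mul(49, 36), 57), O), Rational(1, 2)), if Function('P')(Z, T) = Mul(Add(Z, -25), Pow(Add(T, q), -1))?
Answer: Mul(Rational(41, 745), Pow(601215, Rational(1, 2))) ≈ 42.672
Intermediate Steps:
q = 1512 (q = Mul(-8, -189) = 1512)
Function('P')(Z, T) = Mul(Pow(Add(1512, T), -1), Add(-25, Z)) (Function('P')(Z, T) = Mul(Add(Z, -25), Pow(Add(T, 1512), -1)) = Mul(Add(-25, Z), Pow(Add(1512, T), -1)) = Mul(Pow(Add(1512, T), -1), Add(-25, Z)))
O = Rational(-78, 745) (O = Mul(Pow(Add(1512, -22), -1), Add(-25, -131)) = Mul(Pow(1490, -1), -156) = Mul(Rational(1, 1490), -156) = Rational(-78, 745) ≈ -0.10470)
Pow(Add(Add(Mul(49, 36), 57), O), Rational(1, 2)) = Pow(Add(Add(Mul(49, 36), 57), Rational(-78, 745)), Rational(1, 2)) = Pow(Add(Add(1764, 57), Rational(-78, 745)), Rational(1, 2)) = Pow(Add(1821, Rational(-78, 745)), Rational(1, 2)) = Pow(Rational(1356567, 745), Rational(1, 2)) = Mul(Rational(41, 745), Pow(601215, Rational(1, 2)))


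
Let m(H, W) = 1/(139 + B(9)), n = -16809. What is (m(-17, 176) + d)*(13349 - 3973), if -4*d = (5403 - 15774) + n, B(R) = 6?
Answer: 9237947776/145 ≈ 6.3710e+7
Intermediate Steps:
d = 6795 (d = -((5403 - 15774) - 16809)/4 = -(-10371 - 16809)/4 = -¼*(-27180) = 6795)
m(H, W) = 1/145 (m(H, W) = 1/(139 + 6) = 1/145)
(m(-17, 176) + d)*(13349 - 3973) = (1/145 + 6795)*(13349 - 3973) = (985276/145)*9376 = 9237947776/145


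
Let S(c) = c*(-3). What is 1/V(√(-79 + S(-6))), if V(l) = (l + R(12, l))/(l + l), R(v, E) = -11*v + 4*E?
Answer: 2*√61/(5*√61 + 132*I) ≈ 0.032192 - 0.10881*I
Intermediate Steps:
S(c) = -3*c
V(l) = (-132 + 5*l)/(2*l) (V(l) = (l + (-11*12 + 4*l))/(l + l) = (l + (-132 + 4*l))/((2*l)) = (-132 + 5*l)*(1/(2*l)) = (-132 + 5*l)/(2*l))
1/V(√(-79 + S(-6))) = 1/(5/2 - 66/√(-79 - 3*(-6))) = 1/(5/2 - 66/√(-79 + 18)) = 1/(5/2 - 66*(-I*√61/61)) = 1/(5/2 - (-66)*I*√61/61) = 1/(5/2 + 66*I*√61/61)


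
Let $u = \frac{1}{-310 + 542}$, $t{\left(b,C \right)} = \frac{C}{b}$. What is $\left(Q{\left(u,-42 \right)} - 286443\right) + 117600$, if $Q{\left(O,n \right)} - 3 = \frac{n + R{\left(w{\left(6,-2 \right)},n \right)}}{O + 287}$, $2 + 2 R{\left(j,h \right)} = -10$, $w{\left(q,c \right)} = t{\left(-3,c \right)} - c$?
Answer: $- \frac{3747407512}{22195} \approx -1.6884 \cdot 10^{5}$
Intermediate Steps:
$w{\left(q,c \right)} = - \frac{4 c}{3}$ ($w{\left(q,c \right)} = \frac{c}{-3} - c = c \left(- \frac{1}{3}\right) - c = - \frac{c}{3} - c = - \frac{4 c}{3}$)
$R{\left(j,h \right)} = -6$ ($R{\left(j,h \right)} = -1 + \frac{1}{2} \left(-10\right) = -1 - 5 = -6$)
$u = \frac{1}{232} \approx 0.0043103$
$Q{\left(O,n \right)} = 3 + \frac{-6 + n}{287 + O}$ ($Q{\left(O,n \right)} = 3 + \frac{n - 6}{O + 287} = 3 + \frac{-6 + n}{287 + O}$)
$\left(Q{\left(u,-42 \right)} - 286443\right) + 117600 = \left(\frac{855 - 42 + 3 \cdot \frac{1}{232}}{287 + \frac{1}{232}} - 286443\right) + 117600 = \left(\frac{855 - 42 + \frac{3}{232}}{\frac{66585}{232}} - 286443\right) + 117600 = \left(\frac{232}{66585} \cdot \frac{188619}{232} - 286443\right) + 117600 = \left(\frac{62873}{22195} - 286443\right) + 117600 = - \frac{6357539512}{22195} + 117600 = - \frac{3747407512}{22195}$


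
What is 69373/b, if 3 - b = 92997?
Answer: -69373/92994 ≈ -0.74599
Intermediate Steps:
b = -92994 (b = 3 - 1*92997 = 3 - 92997 = -92994)
69373/b = 69373/(-92994) = 69373*(-1/92994) = -69373/92994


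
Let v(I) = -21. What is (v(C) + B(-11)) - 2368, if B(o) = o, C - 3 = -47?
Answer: -2400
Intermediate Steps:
C = -44 (C = 3 - 47 = -44)
(v(C) + B(-11)) - 2368 = (-21 - 11) - 2368 = -32 - 2368 = -2400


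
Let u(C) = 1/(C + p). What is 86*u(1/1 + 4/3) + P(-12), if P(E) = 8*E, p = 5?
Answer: -927/11 ≈ -84.273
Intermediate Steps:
u(C) = 1/(5 + C) (u(C) = 1/(C + 5) = 1/(5 + C))
86*u(1/1 + 4/3) + P(-12) = 86/(5 + (1/1 + 4/3)) + 8*(-12) = 86/(5 + (1*1 + 4*(⅓))) - 96 = 86/(5 + (1 + 4/3)) - 96 = 86/(5 + 7/3) - 96 = 86/(22/3) - 96 = 86*(3/22) - 96 = 129/11 - 96 = -927/11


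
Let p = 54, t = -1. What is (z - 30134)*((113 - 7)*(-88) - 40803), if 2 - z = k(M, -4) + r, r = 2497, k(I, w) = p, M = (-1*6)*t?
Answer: 1638431473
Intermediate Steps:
M = 6 (M = -1*6*(-1) = -6*(-1) = 6)
k(I, w) = 54
z = -2549 (z = 2 - (54 + 2497) = 2 - 1*2551 = 2 - 2551 = -2549)
(z - 30134)*((113 - 7)*(-88) - 40803) = (-2549 - 30134)*((113 - 7)*(-88) - 40803) = -32683*(106*(-88) - 40803) = -32683*(-9328 - 40803) = -32683*(-50131) = 1638431473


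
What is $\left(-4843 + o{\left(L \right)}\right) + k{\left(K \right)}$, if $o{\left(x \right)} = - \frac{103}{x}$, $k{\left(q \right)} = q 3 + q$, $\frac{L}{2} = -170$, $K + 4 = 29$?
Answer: $- \frac{1612517}{340} \approx -4742.7$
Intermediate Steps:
$K = 25$ ($K = -4 + 29 = 25$)
$L = -340$ ($L = 2 \left(-170\right) = -340$)
$k{\left(q \right)} = 4 q$ ($k{\left(q \right)} = 3 q + q = 4 q$)
$\left(-4843 + o{\left(L \right)}\right) + k{\left(K \right)} = \left(-4843 - \frac{103}{-340}\right) + 4 \cdot 25 = \left(-4843 - - \frac{103}{340}\right) + 100 = \left(-4843 + \frac{103}{340}\right) + 100 = - \frac{1646517}{340} + 100 = - \frac{1612517}{340}$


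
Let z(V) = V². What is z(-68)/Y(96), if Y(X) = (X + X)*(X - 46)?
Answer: 289/600 ≈ 0.48167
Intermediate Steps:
Y(X) = 2*X*(-46 + X) (Y(X) = (2*X)*(-46 + X) = 2*X*(-46 + X))
z(-68)/Y(96) = (-68)²/((2*96*(-46 + 96))) = 4624/((2*96*50)) = 4624/9600 = 4624*(1/9600) = 289/600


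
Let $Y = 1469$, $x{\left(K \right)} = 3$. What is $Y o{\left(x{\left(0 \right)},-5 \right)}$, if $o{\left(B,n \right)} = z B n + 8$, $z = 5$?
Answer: $-98423$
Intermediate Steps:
$o{\left(B,n \right)} = 8 + 5 B n$ ($o{\left(B,n \right)} = 5 B n + 8 = 8 + 5 B n$)
$Y o{\left(x{\left(0 \right)},-5 \right)} = 1469 \left(8 + 5 \cdot 3 \left(-5\right)\right) = 1469 \left(8 - 75\right) = 1469 \left(-67\right) = -98423$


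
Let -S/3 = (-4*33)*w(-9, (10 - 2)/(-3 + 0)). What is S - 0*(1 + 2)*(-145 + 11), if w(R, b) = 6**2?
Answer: 14256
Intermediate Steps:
w(R, b) = 36
S = 14256 (S = -3*(-4*33)*36 = -(-396)*36 = -3*(-4752) = 14256)
S - 0*(1 + 2)*(-145 + 11) = 14256 - 0*(1 + 2)*(-145 + 11) = 14256 - 0*3*(-134) = 14256 - 0*(-134) = 14256 - 1*0 = 14256 + 0 = 14256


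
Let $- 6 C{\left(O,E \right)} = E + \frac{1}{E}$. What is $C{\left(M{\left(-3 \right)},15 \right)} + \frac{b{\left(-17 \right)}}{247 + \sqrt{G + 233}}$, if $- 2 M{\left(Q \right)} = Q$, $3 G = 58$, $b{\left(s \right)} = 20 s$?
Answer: $- \frac{3193381}{820215} + \frac{34 \sqrt{2271}}{18227} \approx -3.8045$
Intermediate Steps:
$G = \frac{58}{3}$ ($G = \frac{1}{3} \cdot 58 = \frac{58}{3} \approx 19.333$)
$M{\left(Q \right)} = - \frac{Q}{2}$
$C{\left(O,E \right)} = - \frac{E}{6} - \frac{1}{6 E}$ ($C{\left(O,E \right)} = - \frac{E + \frac{1}{E}}{6} = - \frac{E}{6} - \frac{1}{6 E}$)
$C{\left(M{\left(-3 \right)},15 \right)} + \frac{b{\left(-17 \right)}}{247 + \sqrt{G + 233}} = \frac{-1 - 15^{2}}{6 \cdot 15} + \frac{20 \left(-17\right)}{247 + \sqrt{\frac{58}{3} + 233}} = \frac{1}{6} \cdot \frac{1}{15} \left(-1 - 225\right) - \frac{340}{247 + \sqrt{\frac{757}{3}}} = \frac{1}{6} \cdot \frac{1}{15} \left(-1 - 225\right) - \frac{340}{247 + \frac{\sqrt{2271}}{3}} = \frac{1}{6} \cdot \frac{1}{15} \left(-226\right) - \frac{340}{247 + \frac{\sqrt{2271}}{3}} = - \frac{113}{45} - \frac{340}{247 + \frac{\sqrt{2271}}{3}}$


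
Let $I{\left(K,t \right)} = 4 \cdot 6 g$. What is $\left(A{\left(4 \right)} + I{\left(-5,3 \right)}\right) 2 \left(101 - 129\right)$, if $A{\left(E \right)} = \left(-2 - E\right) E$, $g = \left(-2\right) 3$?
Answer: $9408$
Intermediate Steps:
$g = -6$
$I{\left(K,t \right)} = -144$ ($I{\left(K,t \right)} = 4 \cdot 6 \left(-6\right) = 24 \left(-6\right) = -144$)
$A{\left(E \right)} = E \left(-2 - E\right)$
$\left(A{\left(4 \right)} + I{\left(-5,3 \right)}\right) 2 \left(101 - 129\right) = \left(\left(-1\right) 4 \left(2 + 4\right) - 144\right) 2 \left(101 - 129\right) = \left(\left(-1\right) 4 \cdot 6 - 144\right) 2 \left(-28\right) = \left(-24 - 144\right) 2 \left(-28\right) = \left(-168\right) 2 \left(-28\right) = \left(-336\right) \left(-28\right) = 9408$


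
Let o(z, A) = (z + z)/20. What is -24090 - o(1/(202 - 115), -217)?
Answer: -20958301/870 ≈ -24090.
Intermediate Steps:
o(z, A) = z/10 (o(z, A) = (2*z)*(1/20) = z/10)
-24090 - o(1/(202 - 115), -217) = -24090 - 1/(10*(202 - 115)) = -24090 - 1/(10*87) = -24090 - 1*1/870 = -24090 - 1/870 = -20958301/870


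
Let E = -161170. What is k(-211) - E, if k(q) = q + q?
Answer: 160748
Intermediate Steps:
k(q) = 2*q
k(-211) - E = 2*(-211) - 1*(-161170) = -422 + 161170 = 160748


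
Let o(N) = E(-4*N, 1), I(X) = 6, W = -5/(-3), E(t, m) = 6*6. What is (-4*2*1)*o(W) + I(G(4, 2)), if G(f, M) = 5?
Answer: -282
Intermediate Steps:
E(t, m) = 36
W = 5/3 (W = -5*(-⅓) = 5/3 ≈ 1.6667)
o(N) = 36
(-4*2*1)*o(W) + I(G(4, 2)) = (-4*2*1)*36 + 6 = -8*1*36 + 6 = -8*36 + 6 = -288 + 6 = -282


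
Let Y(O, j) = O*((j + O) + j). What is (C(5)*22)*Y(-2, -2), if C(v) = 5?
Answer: 1320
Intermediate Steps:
Y(O, j) = O*(O + 2*j) (Y(O, j) = O*((O + j) + j) = O*(O + 2*j))
(C(5)*22)*Y(-2, -2) = (5*22)*(-2*(-2 + 2*(-2))) = 110*(-2*(-2 - 4)) = 110*(-2*(-6)) = 110*12 = 1320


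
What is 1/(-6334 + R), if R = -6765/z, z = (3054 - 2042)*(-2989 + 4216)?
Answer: -37628/238335957 ≈ -0.00015788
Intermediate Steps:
z = 1241724 (z = 1012*1227 = 1241724)
R = -205/37628 (R = -6765/1241724 = -6765*1/1241724 = -205/37628 ≈ -0.0054481)
1/(-6334 + R) = 1/(-6334 - 205/37628) = 1/(-238335957/37628) = -37628/238335957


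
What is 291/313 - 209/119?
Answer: -30788/37247 ≈ -0.82659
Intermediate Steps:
291/313 - 209/119 = -30788/37247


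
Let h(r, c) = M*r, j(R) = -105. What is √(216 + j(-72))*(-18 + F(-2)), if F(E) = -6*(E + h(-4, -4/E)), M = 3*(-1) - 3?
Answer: -150*√111 ≈ -1580.3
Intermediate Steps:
M = -6 (M = -3 - 3 = -6)
h(r, c) = -6*r
F(E) = -144 - 6*E (F(E) = -6*(E - 6*(-4)) = -6*(E + 24) = -6*(24 + E) = -144 - 6*E)
√(216 + j(-72))*(-18 + F(-2)) = √(216 - 105)*(-18 + (-144 - 6*(-2))) = √111*(-18 + (-144 + 12)) = √111*(-18 - 132) = √111*(-150) = -150*√111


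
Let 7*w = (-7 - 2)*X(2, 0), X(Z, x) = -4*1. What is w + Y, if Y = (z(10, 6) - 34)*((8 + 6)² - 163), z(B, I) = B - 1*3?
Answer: -6201/7 ≈ -885.86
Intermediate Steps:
z(B, I) = -3 + B (z(B, I) = B - 3 = -3 + B)
X(Z, x) = -4
w = 36/7 (w = ((-7 - 2)*(-4))/7 = (-9*(-4))/7 = (⅐)*36 = 36/7 ≈ 5.1429)
Y = -891 (Y = ((-3 + 10) - 34)*((8 + 6)² - 163) = (7 - 34)*(14² - 163) = -27*(196 - 163) = -27*33 = -891)
w + Y = 36/7 - 891 = -6201/7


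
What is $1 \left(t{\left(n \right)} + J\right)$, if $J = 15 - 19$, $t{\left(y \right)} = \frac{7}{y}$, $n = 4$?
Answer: $- \frac{9}{4} \approx -2.25$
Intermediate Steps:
$J = -4$
$1 \left(t{\left(n \right)} + J\right) = 1 \left(\frac{7}{4} - 4\right) = 1 \left(- \frac{9}{4}\right) = - \frac{9}{4}$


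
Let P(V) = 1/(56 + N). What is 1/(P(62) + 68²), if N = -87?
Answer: 31/143343 ≈ 0.00021626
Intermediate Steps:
P(V) = -1/31 (P(V) = 1/(56 - 87) = 1/(-31) = -1/31)
1/(P(62) + 68²) = 1/(-1/31 + 68²) = 1/(-1/31 + 4624) = 1/(143343/31) = 31/143343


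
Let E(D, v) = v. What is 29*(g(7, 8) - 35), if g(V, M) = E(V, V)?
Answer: -812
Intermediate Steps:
g(V, M) = V
29*(g(7, 8) - 35) = 29*(7 - 35) = 29*(-28) = -812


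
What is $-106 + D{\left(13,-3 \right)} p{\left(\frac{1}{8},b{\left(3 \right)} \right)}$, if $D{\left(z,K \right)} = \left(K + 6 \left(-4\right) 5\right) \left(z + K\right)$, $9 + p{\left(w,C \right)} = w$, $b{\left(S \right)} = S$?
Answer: $\frac{43241}{4} \approx 10810.0$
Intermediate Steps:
$p{\left(w,C \right)} = -9 + w$
$D{\left(z,K \right)} = \left(-120 + K\right) \left(K + z\right)$ ($D{\left(z,K \right)} = \left(K - 120\right) \left(K + z\right) = \left(-120 + K\right) \left(K + z\right)$)
$-106 + D{\left(13,-3 \right)} p{\left(\frac{1}{8},b{\left(3 \right)} \right)} = -106 + \left(\left(-3\right)^{2} - -360 - 1560 - 39\right) \left(-9 + \frac{1}{8}\right) = -106 + \left(9 + 360 - 1560 - 39\right) \left(-9 + \frac{1}{8}\right) = -106 - - \frac{43665}{4} = -106 + \frac{43665}{4} = \frac{43241}{4}$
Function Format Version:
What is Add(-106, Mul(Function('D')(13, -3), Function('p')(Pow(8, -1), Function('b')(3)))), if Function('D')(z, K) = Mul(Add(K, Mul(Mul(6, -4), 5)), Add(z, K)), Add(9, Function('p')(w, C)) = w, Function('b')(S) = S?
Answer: Rational(43241, 4) ≈ 10810.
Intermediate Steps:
Function('p')(w, C) = Add(-9, w)
Function('D')(z, K) = Mul(Add(-120, K), Add(K, z)) (Function('D')(z, K) = Mul(Add(K, Mul(-24, 5)), Add(K, z)) = Mul(Add(K, -120), Add(K, z)) = Mul(Add(-120, K), Add(K, z)))
Add(-106, Mul(Function('D')(13, -3), Function('p')(Pow(8, -1), Function('b')(3)))) = Add(-106, Mul(Add(Pow(-3, 2), Mul(-120, -3), Mul(-120, 13), Mul(-3, 13)), Add(-9, Pow(8, -1)))) = Add(-106, Mul(Add(9, 360, -1560, -39), Add(-9, Rational(1, 8)))) = Add(-106, Mul(-1230, Rational(-71, 8))) = Add(-106, Rational(43665, 4)) = Rational(43241, 4)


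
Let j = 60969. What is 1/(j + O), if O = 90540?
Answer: 1/151509 ≈ 6.6003e-6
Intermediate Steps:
1/(j + O) = 1/(60969 + 90540) = 1/151509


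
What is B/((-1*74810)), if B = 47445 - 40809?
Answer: -3318/37405 ≈ -0.088705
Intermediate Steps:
B = 6636
B/((-1*74810)) = 6636/((-1*74810)) = 6636/(-74810) = 6636*(-1/74810) = -3318/37405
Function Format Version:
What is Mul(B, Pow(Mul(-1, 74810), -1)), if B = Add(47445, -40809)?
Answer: Rational(-3318, 37405) ≈ -0.088705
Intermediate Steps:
B = 6636
Mul(B, Pow(Mul(-1, 74810), -1)) = Mul(6636, Pow(Mul(-1, 74810), -1)) = Mul(6636, Pow(-74810, -1)) = Mul(6636, Rational(-1, 74810)) = Rational(-3318, 37405)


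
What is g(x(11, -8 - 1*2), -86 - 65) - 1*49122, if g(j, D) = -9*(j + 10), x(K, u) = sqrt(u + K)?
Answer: -49221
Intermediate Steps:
x(K, u) = sqrt(K + u)
g(j, D) = -90 - 9*j (g(j, D) = -9*(10 + j) = -90 - 9*j)
g(x(11, -8 - 1*2), -86 - 65) - 1*49122 = (-90 - 9*sqrt(11 + (-8 - 1*2))) - 1*49122 = (-90 - 9*sqrt(11 + (-8 - 2))) - 49122 = (-90 - 9*sqrt(11 - 10)) - 49122 = (-90 - 9*sqrt(1)) - 49122 = (-90 - 9*1) - 49122 = (-90 - 9) - 49122 = -99 - 49122 = -49221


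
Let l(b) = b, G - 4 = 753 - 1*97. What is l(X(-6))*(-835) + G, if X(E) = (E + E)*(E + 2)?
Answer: -39420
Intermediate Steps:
X(E) = 2*E*(2 + E) (X(E) = (2*E)*(2 + E) = 2*E*(2 + E))
G = 660 (G = 4 + (753 - 1*97) = 4 + (753 - 97) = 4 + 656 = 660)
l(X(-6))*(-835) + G = (2*(-6)*(2 - 6))*(-835) + 660 = (2*(-6)*(-4))*(-835) + 660 = 48*(-835) + 660 = -40080 + 660 = -39420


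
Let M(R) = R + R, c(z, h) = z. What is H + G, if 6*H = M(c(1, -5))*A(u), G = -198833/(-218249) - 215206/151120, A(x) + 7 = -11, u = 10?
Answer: -107405792307/16490894440 ≈ -6.5130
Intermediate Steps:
A(x) = -18 (A(x) = -7 - 11 = -18)
M(R) = 2*R
G = -8460425667/16490894440 (G = -198833*(-1/218249) - 215206*1/151120 = 198833/218249 - 107603/75560 = -8460425667/16490894440 ≈ -0.51304)
H = -6 (H = ((2*1)*(-18))/6 = (2*(-18))/6 = (⅙)*(-36) = -6)
H + G = -6 - 8460425667/16490894440 = -107405792307/16490894440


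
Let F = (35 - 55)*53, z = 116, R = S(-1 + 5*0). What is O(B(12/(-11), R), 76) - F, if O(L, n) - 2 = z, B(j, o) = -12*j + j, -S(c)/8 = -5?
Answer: 1178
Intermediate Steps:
S(c) = 40 (S(c) = -8*(-5) = 40)
R = 40
B(j, o) = -11*j
O(L, n) = 118 (O(L, n) = 2 + 116 = 118)
F = -1060 (F = -20*53 = -1060)
O(B(12/(-11), R), 76) - F = 118 - 1*(-1060) = 118 + 1060 = 1178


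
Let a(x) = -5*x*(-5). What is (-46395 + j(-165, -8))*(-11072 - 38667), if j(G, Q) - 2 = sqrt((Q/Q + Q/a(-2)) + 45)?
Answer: 2307541427 - 49739*sqrt(1154)/5 ≈ 2.3072e+9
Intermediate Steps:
a(x) = 25*x
j(G, Q) = 2 + sqrt(46 - Q/50) (j(G, Q) = 2 + sqrt((Q/Q + Q/((25*(-2)))) + 45) = 2 + sqrt((1 + Q/(-50)) + 45) = 2 + sqrt((1 + Q*(-1/50)) + 45) = 2 + sqrt((1 - Q/50) + 45) = 2 + sqrt(46 - Q/50))
(-46395 + j(-165, -8))*(-11072 - 38667) = (-46395 + (2 + sqrt(4600 - 2*(-8))/10))*(-11072 - 38667) = (-46395 + (2 + sqrt(4600 + 16)/10))*(-49739) = (-46395 + (2 + sqrt(4616)/10))*(-49739) = (-46395 + (2 + (2*sqrt(1154))/10))*(-49739) = (-46395 + (2 + sqrt(1154)/5))*(-49739) = (-46393 + sqrt(1154)/5)*(-49739) = 2307541427 - 49739*sqrt(1154)/5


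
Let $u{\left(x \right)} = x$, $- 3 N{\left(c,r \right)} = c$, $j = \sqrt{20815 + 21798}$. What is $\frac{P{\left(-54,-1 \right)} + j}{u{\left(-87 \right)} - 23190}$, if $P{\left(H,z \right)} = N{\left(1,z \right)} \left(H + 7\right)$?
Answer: $- \frac{47}{69831} - \frac{\sqrt{42613}}{23277} \approx -0.0095414$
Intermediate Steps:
$j = \sqrt{42613} \approx 206.43$
$N{\left(c,r \right)} = - \frac{c}{3}$
$P{\left(H,z \right)} = - \frac{7}{3} - \frac{H}{3}$ ($P{\left(H,z \right)} = \left(- \frac{1}{3}\right) 1 \left(H + 7\right) = - \frac{7 + H}{3} = - \frac{7}{3} - \frac{H}{3}$)
$\frac{P{\left(-54,-1 \right)} + j}{u{\left(-87 \right)} - 23190} = \frac{\left(- \frac{7}{3} - -18\right) + \sqrt{42613}}{-87 - 23190} = \frac{\left(- \frac{7}{3} + 18\right) + \sqrt{42613}}{-23277} = \left(\frac{47}{3} + \sqrt{42613}\right) \left(- \frac{1}{23277}\right) = - \frac{47}{69831} - \frac{\sqrt{42613}}{23277}$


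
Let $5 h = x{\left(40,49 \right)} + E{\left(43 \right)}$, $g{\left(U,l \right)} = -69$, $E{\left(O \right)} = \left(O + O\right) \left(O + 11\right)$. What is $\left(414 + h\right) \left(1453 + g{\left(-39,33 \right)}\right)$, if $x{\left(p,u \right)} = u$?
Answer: $\frac{9359992}{5} \approx 1.872 \cdot 10^{6}$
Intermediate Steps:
$E{\left(O \right)} = 2 O \left(11 + O\right)$
$h = \frac{4693}{5}$ ($h = \frac{49 + 2 \cdot 43 \left(11 + 43\right)}{5} = \frac{49 + 2 \cdot 43 \cdot 54}{5} = \frac{49 + 4644}{5} = \frac{1}{5} \cdot 4693 = \frac{4693}{5} \approx 938.6$)
$\left(414 + h\right) \left(1453 + g{\left(-39,33 \right)}\right) = \left(414 + \frac{4693}{5}\right) \left(1453 - 69\right) = \frac{6763}{5} \cdot 1384 = \frac{9359992}{5}$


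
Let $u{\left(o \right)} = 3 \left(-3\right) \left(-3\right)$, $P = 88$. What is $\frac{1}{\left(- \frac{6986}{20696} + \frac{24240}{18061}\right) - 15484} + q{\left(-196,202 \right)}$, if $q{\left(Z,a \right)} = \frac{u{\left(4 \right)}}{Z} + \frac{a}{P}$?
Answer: $\frac{3365269993167623}{1559703201466795} \approx 2.1576$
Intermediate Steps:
$u{\left(o \right)} = 27$ ($u{\left(o \right)} = \left(-9\right) \left(-3\right) = 27$)
$q{\left(Z,a \right)} = \frac{27}{Z} + \frac{a}{88}$
$\frac{1}{\left(- \frac{6986}{20696} + \frac{24240}{18061}\right) - 15484} + q{\left(-196,202 \right)} = \frac{1}{\left(- \frac{6986}{20696} + \frac{24240}{18061}\right) - 15484} + \left(\frac{27}{-196} + \frac{1}{88} \cdot 202\right) = \frac{1}{\left(\left(-6986\right) \frac{1}{20696} + 24240 \cdot \frac{1}{18061}\right) - 15484} + \left(27 \left(- \frac{1}{196}\right) + \frac{101}{44}\right) = \frac{1}{\left(- \frac{3493}{10348} + \frac{24240}{18061}\right) - 15484} + \left(- \frac{27}{196} + \frac{101}{44}\right) = \frac{1}{\frac{187748447}{186895228} - 15484} + \frac{1163}{539} = \frac{1}{- \frac{2893697961905}{186895228}} + \frac{1163}{539} = - \frac{186895228}{2893697961905} + \frac{1163}{539} = \frac{3365269993167623}{1559703201466795}$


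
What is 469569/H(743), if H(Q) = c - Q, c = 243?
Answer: -469569/500 ≈ -939.14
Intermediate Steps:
H(Q) = 243 - Q
469569/H(743) = 469569/(243 - 1*743) = 469569/(243 - 743) = 469569/(-500) = 469569*(-1/500) = -469569/500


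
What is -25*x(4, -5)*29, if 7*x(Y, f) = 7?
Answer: -725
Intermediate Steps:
x(Y, f) = 1 (x(Y, f) = (1/7)*7 = 1)
-25*x(4, -5)*29 = -25*1*29 = -25*29 = -725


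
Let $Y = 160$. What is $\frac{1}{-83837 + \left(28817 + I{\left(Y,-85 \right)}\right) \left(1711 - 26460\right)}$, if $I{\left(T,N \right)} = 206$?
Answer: $- \frac{1}{718374064} \approx -1.392 \cdot 10^{-9}$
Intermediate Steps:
$\frac{1}{-83837 + \left(28817 + I{\left(Y,-85 \right)}\right) \left(1711 - 26460\right)} = \frac{1}{-83837 + \left(28817 + 206\right) \left(1711 - 26460\right)} = \frac{1}{-83837 + 29023 \left(-24749\right)} = \frac{1}{-83837 - 718290227} = \frac{1}{-718374064} = - \frac{1}{718374064}$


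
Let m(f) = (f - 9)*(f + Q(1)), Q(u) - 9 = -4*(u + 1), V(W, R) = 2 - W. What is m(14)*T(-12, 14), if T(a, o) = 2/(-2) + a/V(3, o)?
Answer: 825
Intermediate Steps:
Q(u) = 5 - 4*u (Q(u) = 9 - 4*(u + 1) = 9 - 4*(1 + u) = 9 + (-4 - 4*u) = 5 - 4*u)
m(f) = (1 + f)*(-9 + f) (m(f) = (f - 9)*(f + (5 - 4*1)) = (-9 + f)*(f + (5 - 4)) = (-9 + f)*(f + 1) = (-9 + f)*(1 + f) = (1 + f)*(-9 + f))
T(a, o) = -1 - a (T(a, o) = 2/(-2) + a/(2 - 1*3) = 2*(-1/2) + a/(2 - 3) = -1 + a/(-1) = -1 + a*(-1) = -1 - a)
m(14)*T(-12, 14) = (-9 + 14**2 - 8*14)*(-1 - 1*(-12)) = (-9 + 196 - 112)*(-1 + 12) = 75*11 = 825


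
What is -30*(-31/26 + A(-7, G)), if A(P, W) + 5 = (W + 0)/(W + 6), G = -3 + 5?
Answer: 4635/26 ≈ 178.27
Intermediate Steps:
G = 2
A(P, W) = -5 + W/(6 + W) (A(P, W) = -5 + (W + 0)/(W + 6) = -5 + W/(6 + W))
-30*(-31/26 + A(-7, G)) = -30*(-31/26 + 2*(-15 - 2*2)/(6 + 2)) = -30*(-31*1/26 + 2*(-15 - 4)/8) = -30*(-31/26 + 2*(⅛)*(-19)) = -30*(-31/26 - 19/4) = -30*(-309/52) = 4635/26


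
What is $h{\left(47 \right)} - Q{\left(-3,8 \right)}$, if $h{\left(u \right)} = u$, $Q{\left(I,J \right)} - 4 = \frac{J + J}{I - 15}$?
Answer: $\frac{395}{9} \approx 43.889$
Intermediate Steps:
$Q{\left(I,J \right)} = 4 + \frac{2 J}{-15 + I}$ ($Q{\left(I,J \right)} = 4 + \frac{J + J}{I - 15} = 4 + \frac{2 J}{-15 + I}$)
$h{\left(47 \right)} - Q{\left(-3,8 \right)} = 47 - \frac{2 \left(-30 + 8 + 2 \left(-3\right)\right)}{-15 - 3} = 47 - \frac{2 \left(-30 + 8 - 6\right)}{-18} = 47 - 2 \left(- \frac{1}{18}\right) \left(-28\right) = 47 - \frac{28}{9} = \frac{395}{9}$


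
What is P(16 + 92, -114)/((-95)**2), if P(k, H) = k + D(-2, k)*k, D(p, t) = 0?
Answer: 108/9025 ≈ 0.011967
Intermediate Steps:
P(k, H) = k (P(k, H) = k + 0*k = k + 0 = k)
P(16 + 92, -114)/((-95)**2) = (16 + 92)/((-95)**2) = 108/9025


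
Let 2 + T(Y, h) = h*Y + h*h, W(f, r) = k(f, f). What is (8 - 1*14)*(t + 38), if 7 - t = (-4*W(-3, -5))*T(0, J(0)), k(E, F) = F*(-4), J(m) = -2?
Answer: -846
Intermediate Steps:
k(E, F) = -4*F
W(f, r) = -4*f
T(Y, h) = -2 + h² + Y*h (T(Y, h) = -2 + (h*Y + h*h) = -2 + (Y*h + h²) = -2 + (h² + Y*h) = -2 + h² + Y*h)
t = 103 (t = 7 - (-(-16)*(-3))*(-2 + (-2)² + 0*(-2)) = 7 - (-4*12)*(-2 + 4 + 0) = 7 - (-48)*2 = 7 - 1*(-96) = 7 + 96 = 103)
(8 - 1*14)*(t + 38) = (8 - 1*14)*(103 + 38) = (8 - 14)*141 = -6*141 = -846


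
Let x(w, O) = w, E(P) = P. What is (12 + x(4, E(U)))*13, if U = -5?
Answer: 208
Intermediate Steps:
(12 + x(4, E(U)))*13 = (12 + 4)*13 = 16*13 = 208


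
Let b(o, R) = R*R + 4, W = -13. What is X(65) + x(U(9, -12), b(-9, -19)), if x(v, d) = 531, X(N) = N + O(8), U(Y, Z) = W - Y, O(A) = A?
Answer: 604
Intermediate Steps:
U(Y, Z) = -13 - Y
b(o, R) = 4 + R² (b(o, R) = R² + 4 = 4 + R²)
X(N) = 8 + N (X(N) = N + 8 = 8 + N)
X(65) + x(U(9, -12), b(-9, -19)) = (8 + 65) + 531 = 73 + 531 = 604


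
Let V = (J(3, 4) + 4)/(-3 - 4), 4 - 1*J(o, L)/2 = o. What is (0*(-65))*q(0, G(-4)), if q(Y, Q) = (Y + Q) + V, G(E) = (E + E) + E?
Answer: 0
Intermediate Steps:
J(o, L) = 8 - 2*o
G(E) = 3*E (G(E) = 2*E + E = 3*E)
V = -6/7 (V = ((8 - 2*3) + 4)/(-3 - 4) = ((8 - 6) + 4)/(-7) = (2 + 4)*(-1/7) = 6*(-1/7) = -6/7 ≈ -0.85714)
q(Y, Q) = -6/7 + Q + Y (q(Y, Q) = (Y + Q) - 6/7 = (Q + Y) - 6/7 = -6/7 + Q + Y)
(0*(-65))*q(0, G(-4)) = (0*(-65))*(-6/7 + 3*(-4) + 0) = 0*(-6/7 - 12 + 0) = 0*(-90/7) = 0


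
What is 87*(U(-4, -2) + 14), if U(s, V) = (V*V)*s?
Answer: -174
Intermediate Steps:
U(s, V) = s*V² (U(s, V) = V²*s = s*V²)
87*(U(-4, -2) + 14) = 87*(-4*(-2)² + 14) = 87*(-4*4 + 14) = 87*(-16 + 14) = 87*(-2) = -174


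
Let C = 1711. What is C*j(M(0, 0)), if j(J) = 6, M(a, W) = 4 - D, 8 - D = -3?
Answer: 10266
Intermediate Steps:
D = 11 (D = 8 - 1*(-3) = 8 + 3 = 11)
M(a, W) = -7 (M(a, W) = 4 - 1*11 = 4 - 11 = -7)
C*j(M(0, 0)) = 1711*6 = 10266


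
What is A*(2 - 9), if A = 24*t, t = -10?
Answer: 1680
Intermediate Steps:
A = -240 (A = 24*(-10) = -240)
A*(2 - 9) = -240*(2 - 9) = -240*(-7) = 1680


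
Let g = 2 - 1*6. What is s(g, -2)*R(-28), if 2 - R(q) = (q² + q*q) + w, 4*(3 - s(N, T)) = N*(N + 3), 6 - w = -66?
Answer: -3276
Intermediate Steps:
w = 72 (w = 6 - 1*(-66) = 6 + 66 = 72)
g = -4 (g = 2 - 6 = -4)
s(N, T) = 3 - N*(3 + N)/4 (s(N, T) = 3 - N*(N + 3)/4 = 3 - N*(3 + N)/4)
R(q) = -70 - 2*q² (R(q) = 2 - ((q² + q*q) + 72) = 2 - ((q² + q²) + 72) = 2 - (2*q² + 72) = 2 - (72 + 2*q²) = 2 + (-72 - 2*q²) = -70 - 2*q²)
s(g, -2)*R(-28) = (3 - ¾*(-4) - ¼*(-4)²)*(-70 - 2*(-28)²) = (3 + 3 - ¼*16)*(-70 - 2*784) = (3 + 3 - 4)*(-70 - 1568) = 2*(-1638) = -3276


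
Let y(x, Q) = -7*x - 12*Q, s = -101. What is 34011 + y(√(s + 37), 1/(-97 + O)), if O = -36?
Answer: 4523475/133 - 56*I ≈ 34011.0 - 56.0*I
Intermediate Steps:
y(x, Q) = -12*Q - 7*x
34011 + y(√(s + 37), 1/(-97 + O)) = 34011 + (-12/(-97 - 36) - 7*√(-101 + 37)) = 34011 + (-12/(-133) - 56*I) = 34011 + (-12*(-1/133) - 56*I) = 34011 + (12/133 - 56*I) = 4523475/133 - 56*I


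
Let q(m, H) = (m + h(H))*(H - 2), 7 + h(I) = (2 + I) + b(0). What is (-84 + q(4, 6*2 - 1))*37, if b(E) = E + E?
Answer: 222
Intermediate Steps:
b(E) = 2*E
h(I) = -5 + I (h(I) = -7 + ((2 + I) + 2*0) = -7 + ((2 + I) + 0) = -7 + (2 + I) = -5 + I)
q(m, H) = (-2 + H)*(-5 + H + m) (q(m, H) = (m + (-5 + H))*(H - 2) = (-5 + H + m)*(-2 + H) = (-2 + H)*(-5 + H + m))
(-84 + q(4, 6*2 - 1))*37 = (-84 + (10 + (6*2 - 1)² - 7*(6*2 - 1) - 2*4 + (6*2 - 1)*4))*37 = (-84 + (10 + (12 - 1)² - 7*(12 - 1) - 8 + (12 - 1)*4))*37 = (-84 + (10 + 11² - 7*11 - 8 + 11*4))*37 = (-84 + (10 + 121 - 77 - 8 + 44))*37 = (-84 + 90)*37 = 6*37 = 222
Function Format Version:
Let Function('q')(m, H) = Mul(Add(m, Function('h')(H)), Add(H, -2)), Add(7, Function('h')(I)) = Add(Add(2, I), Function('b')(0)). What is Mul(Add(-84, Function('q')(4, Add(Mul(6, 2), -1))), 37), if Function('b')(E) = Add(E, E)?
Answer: 222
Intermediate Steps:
Function('b')(E) = Mul(2, E)
Function('h')(I) = Add(-5, I) (Function('h')(I) = Add(-7, Add(Add(2, I), Mul(2, 0))) = Add(-7, Add(Add(2, I), 0)) = Add(-7, Add(2, I)) = Add(-5, I))
Function('q')(m, H) = Mul(Add(-2, H), Add(-5, H, m)) (Function('q')(m, H) = Mul(Add(m, Add(-5, H)), Add(H, -2)) = Mul(Add(-5, H, m), Add(-2, H)) = Mul(Add(-2, H), Add(-5, H, m)))
Mul(Add(-84, Function('q')(4, Add(Mul(6, 2), -1))), 37) = Mul(Add(-84, Add(10, Pow(Add(Mul(6, 2), -1), 2), Mul(-7, Add(Mul(6, 2), -1)), Mul(-2, 4), Mul(Add(Mul(6, 2), -1), 4))), 37) = Mul(Add(-84, Add(10, Pow(Add(12, -1), 2), Mul(-7, Add(12, -1)), -8, Mul(Add(12, -1), 4))), 37) = Mul(Add(-84, Add(10, Pow(11, 2), Mul(-7, 11), -8, Mul(11, 4))), 37) = Mul(Add(-84, Add(10, 121, -77, -8, 44)), 37) = Mul(Add(-84, 90), 37) = Mul(6, 37) = 222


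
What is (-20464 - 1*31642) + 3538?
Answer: -48568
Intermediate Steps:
(-20464 - 1*31642) + 3538 = (-20464 - 31642) + 3538 = -52106 + 3538 = -48568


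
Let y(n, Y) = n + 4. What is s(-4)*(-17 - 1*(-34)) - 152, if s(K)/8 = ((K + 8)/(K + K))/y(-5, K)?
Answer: -84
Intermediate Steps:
y(n, Y) = 4 + n
s(K) = -4*(8 + K)/K (s(K) = 8*(((K + 8)/(K + K))/(4 - 5)) = 8*(((8 + K)/((2*K)))/(-1)) = 8*(((8 + K)*(1/(2*K)))*(-1)) = 8*(((8 + K)/(2*K))*(-1)) = 8*(-(8 + K)/(2*K)) = -4*(8 + K)/K)
s(-4)*(-17 - 1*(-34)) - 152 = (-4 - 32/(-4))*(-17 - 1*(-34)) - 152 = (-4 - 32*(-¼))*(-17 + 34) - 152 = (-4 + 8)*17 - 152 = 4*17 - 152 = 68 - 152 = -84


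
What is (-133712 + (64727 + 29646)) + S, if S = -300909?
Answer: -340248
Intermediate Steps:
(-133712 + (64727 + 29646)) + S = (-133712 + (64727 + 29646)) - 300909 = (-133712 + 94373) - 300909 = -39339 - 300909 = -340248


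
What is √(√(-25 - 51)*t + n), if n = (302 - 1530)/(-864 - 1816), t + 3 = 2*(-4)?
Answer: √(205690 - 9875800*I*√19)/670 ≈ 6.941 - 6.9079*I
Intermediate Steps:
t = -11 (t = -3 + 2*(-4) = -3 - 8 = -11)
n = 307/670 (n = -1228/(-2680) = -1228*(-1/2680) = 307/670 ≈ 0.45821)
√(√(-25 - 51)*t + n) = √(√(-25 - 51)*(-11) + 307/670) = √(√(-76)*(-11) + 307/670) = √((2*I*√19)*(-11) + 307/670) = √(-22*I*√19 + 307/670) = √(307/670 - 22*I*√19)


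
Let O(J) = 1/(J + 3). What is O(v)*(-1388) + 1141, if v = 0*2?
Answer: 2035/3 ≈ 678.33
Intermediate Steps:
v = 0
O(J) = 1/(3 + J)
O(v)*(-1388) + 1141 = -1388/(3 + 0) + 1141 = -1388/3 + 1141 = 2035/3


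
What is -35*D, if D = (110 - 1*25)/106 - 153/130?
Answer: 9044/689 ≈ 13.126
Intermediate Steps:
D = -1292/3445 (D = (110 - 25)*(1/106) - 153*1/130 = 85*(1/106) - 153/130 = 85/106 - 153/130 = -1292/3445 ≈ -0.37504)
-35*D = -35*(-1292/3445) = 9044/689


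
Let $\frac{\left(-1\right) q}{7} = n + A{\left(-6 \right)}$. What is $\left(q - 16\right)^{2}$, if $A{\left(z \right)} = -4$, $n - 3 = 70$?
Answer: $249001$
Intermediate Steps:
$n = 73$ ($n = 3 + 70 = 73$)
$q = -483$ ($q = - 7 \left(73 - 4\right) = \left(-7\right) 69 = -483$)
$\left(q - 16\right)^{2} = \left(-483 - 16\right)^{2} = \left(-499\right)^{2} = 249001$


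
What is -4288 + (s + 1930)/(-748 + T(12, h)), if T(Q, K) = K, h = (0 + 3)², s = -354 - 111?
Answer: -3170297/739 ≈ -4290.0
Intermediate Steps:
s = -465
h = 9 (h = 3² = 9)
-4288 + (s + 1930)/(-748 + T(12, h)) = -4288 + (-465 + 1930)/(-748 + 9) = -4288 + 1465/(-739) = -4288 + 1465*(-1/739) = -4288 - 1465/739 = -3170297/739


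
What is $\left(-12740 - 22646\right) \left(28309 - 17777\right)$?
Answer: $-372685352$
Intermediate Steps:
$\left(-12740 - 22646\right) \left(28309 - 17777\right) = \left(-35386\right) 10532 = -372685352$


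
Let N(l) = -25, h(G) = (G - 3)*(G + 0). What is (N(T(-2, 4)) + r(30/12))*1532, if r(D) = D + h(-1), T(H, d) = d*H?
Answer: -28342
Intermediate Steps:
h(G) = G*(-3 + G) (h(G) = (-3 + G)*G = G*(-3 + G))
T(H, d) = H*d
r(D) = 4 + D (r(D) = D - (-3 - 1) = D - 1*(-4) = D + 4 = 4 + D)
(N(T(-2, 4)) + r(30/12))*1532 = (-25 + (4 + 30/12))*1532 = (-25 + (4 + 30*(1/12)))*1532 = (-25 + (4 + 5/2))*1532 = (-25 + 13/2)*1532 = -37/2*1532 = -28342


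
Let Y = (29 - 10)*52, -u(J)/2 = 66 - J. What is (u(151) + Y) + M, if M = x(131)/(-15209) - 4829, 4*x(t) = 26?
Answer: -111664491/30418 ≈ -3671.0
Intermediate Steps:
x(t) = 13/2 (x(t) = (¼)*26 = 13/2)
u(J) = -132 + 2*J (u(J) = -2*(66 - J) = -132 + 2*J)
Y = 988 (Y = 19*52 = 988)
M = -146888535/30418 (M = (13/2)/(-15209) - 4829 = (13/2)*(-1/15209) - 4829 = -13/30418 - 4829 = -146888535/30418 ≈ -4829.0)
(u(151) + Y) + M = ((-132 + 2*151) + 988) - 146888535/30418 = ((-132 + 302) + 988) - 146888535/30418 = (170 + 988) - 146888535/30418 = 1158 - 146888535/30418 = -111664491/30418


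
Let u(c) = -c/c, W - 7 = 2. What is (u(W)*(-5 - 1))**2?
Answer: 36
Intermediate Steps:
W = 9 (W = 7 + 2 = 9)
u(c) = -1 (u(c) = -1*1 = -1)
(u(W)*(-5 - 1))**2 = (-(-5 - 1))**2 = (-1*(-6))**2 = 6**2 = 36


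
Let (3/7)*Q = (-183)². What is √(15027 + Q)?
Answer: 12*√647 ≈ 305.23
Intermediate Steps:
Q = 78141 (Q = (7/3)*(-183)² = (7/3)*33489 = 78141)
√(15027 + Q) = √(15027 + 78141) = √93168 = 12*√647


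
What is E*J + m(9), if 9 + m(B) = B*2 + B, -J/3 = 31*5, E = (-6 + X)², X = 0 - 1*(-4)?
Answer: -1842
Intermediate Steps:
X = 4 (X = 0 + 4 = 4)
E = 4 (E = (-6 + 4)² = (-2)² = 4)
J = -465 (J = -93*5 = -3*155 = -465)
m(B) = -9 + 3*B (m(B) = -9 + (B*2 + B) = -9 + (2*B + B) = -9 + 3*B)
E*J + m(9) = 4*(-465) + (-9 + 3*9) = -1860 + (-9 + 27) = -1860 + 18 = -1842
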